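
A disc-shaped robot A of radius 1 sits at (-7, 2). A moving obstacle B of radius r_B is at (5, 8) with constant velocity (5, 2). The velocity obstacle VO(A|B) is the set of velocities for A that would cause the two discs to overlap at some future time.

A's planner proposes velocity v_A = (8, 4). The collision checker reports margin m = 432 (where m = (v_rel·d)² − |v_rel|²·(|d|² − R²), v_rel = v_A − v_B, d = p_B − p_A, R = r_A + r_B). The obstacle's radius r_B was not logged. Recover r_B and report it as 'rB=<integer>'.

m = 432
d = (12, 6);  v_rel = (3, 2),  |v_rel|² = 13
v_rel×d = (3)·(6) − (2)·(12) = -6
since m = R²·13 − (-6)²:  R² = (36 + 432) / 13 = 36
R = √36 = 6  ⇒  r_B = 6 − 1 = 5

rB=5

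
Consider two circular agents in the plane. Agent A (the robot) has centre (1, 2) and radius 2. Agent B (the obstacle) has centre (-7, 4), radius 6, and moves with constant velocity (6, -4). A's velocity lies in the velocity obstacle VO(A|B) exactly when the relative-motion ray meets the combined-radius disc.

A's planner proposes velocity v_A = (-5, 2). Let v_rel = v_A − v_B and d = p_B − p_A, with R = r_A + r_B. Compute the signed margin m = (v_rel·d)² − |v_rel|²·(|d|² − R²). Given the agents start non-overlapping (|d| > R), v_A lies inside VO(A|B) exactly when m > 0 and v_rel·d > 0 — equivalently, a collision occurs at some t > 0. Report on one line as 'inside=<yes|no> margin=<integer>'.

d = (-8, 2),  |d|² = 68;  R = 2+6 = 8,  c = 68−8² = 4
v_rel = (-11, 6),  |v_rel|² = 157;  v_rel·d = (-11)·(-8) + (6)·(2) = 100
157·t² − 200·t + 4 = 0  ⇒  m = 100² − 157·4 = 9372
m = 9372 > 0,  v_rel·d = 100 > 0  ⇒  inside

inside=yes margin=9372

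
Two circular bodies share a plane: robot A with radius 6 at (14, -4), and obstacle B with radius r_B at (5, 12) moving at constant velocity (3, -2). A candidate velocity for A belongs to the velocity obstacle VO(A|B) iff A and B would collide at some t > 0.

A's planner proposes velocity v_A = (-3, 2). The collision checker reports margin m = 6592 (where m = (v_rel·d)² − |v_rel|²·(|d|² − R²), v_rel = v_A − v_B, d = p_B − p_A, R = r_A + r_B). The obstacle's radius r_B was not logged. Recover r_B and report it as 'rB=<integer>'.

m = 6592
d = (-9, 16);  v_rel = (-6, 4),  |v_rel|² = 52
v_rel×d = (-6)·(16) − (4)·(-9) = -60
since m = R²·52 − (-60)²:  R² = (3600 + 6592) / 52 = 196
R = √196 = 14  ⇒  r_B = 14 − 6 = 8

rB=8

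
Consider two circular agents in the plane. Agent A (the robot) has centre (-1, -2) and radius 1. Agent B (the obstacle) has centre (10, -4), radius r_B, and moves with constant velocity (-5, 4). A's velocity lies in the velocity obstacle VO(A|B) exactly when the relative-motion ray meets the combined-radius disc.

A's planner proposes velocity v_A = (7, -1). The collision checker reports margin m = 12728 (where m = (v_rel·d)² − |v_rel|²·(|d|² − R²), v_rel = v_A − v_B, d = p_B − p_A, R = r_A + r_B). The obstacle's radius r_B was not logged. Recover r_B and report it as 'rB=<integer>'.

m = 12728
d = (11, -2);  v_rel = (12, -5),  |v_rel|² = 169
v_rel×d = (12)·(-2) − (-5)·(11) = 31
since m = R²·169 − 31²:  R² = (961 + 12728) / 169 = 81
R = √81 = 9  ⇒  r_B = 9 − 1 = 8

rB=8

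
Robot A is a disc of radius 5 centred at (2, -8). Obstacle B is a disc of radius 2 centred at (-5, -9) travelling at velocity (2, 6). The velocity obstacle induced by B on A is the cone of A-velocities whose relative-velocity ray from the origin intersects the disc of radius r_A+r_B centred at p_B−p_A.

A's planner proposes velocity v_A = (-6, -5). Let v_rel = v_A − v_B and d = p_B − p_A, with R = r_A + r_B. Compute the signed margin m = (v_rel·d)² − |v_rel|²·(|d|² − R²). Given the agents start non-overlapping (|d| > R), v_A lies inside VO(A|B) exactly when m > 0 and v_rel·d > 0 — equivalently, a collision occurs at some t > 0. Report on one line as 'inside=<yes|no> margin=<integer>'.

d = (-7, -1),  |d|² = 50;  R = 5+2 = 7,  c = 50−7² = 1
v_rel = (-8, -11),  |v_rel|² = 185;  v_rel·d = (-8)·(-7) + (-11)·(-1) = 67
185·t² − 134·t + 1 = 0  ⇒  m = 67² − 185·1 = 4304
m = 4304 > 0,  v_rel·d = 67 > 0  ⇒  inside

inside=yes margin=4304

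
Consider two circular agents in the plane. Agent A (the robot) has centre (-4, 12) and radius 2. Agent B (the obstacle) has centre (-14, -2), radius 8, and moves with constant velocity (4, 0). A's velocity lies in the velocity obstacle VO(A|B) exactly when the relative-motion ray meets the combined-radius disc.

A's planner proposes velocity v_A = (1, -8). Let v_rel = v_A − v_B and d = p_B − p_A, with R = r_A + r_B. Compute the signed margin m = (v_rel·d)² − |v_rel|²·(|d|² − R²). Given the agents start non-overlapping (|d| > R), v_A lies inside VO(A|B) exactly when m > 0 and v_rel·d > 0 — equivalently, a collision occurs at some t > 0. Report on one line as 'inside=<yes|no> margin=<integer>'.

d = (-10, -14),  |d|² = 296;  R = 2+8 = 10,  c = 296−10² = 196
v_rel = (-3, -8),  |v_rel|² = 73;  v_rel·d = (-3)·(-10) + (-8)·(-14) = 142
73·t² − 284·t + 196 = 0  ⇒  m = 142² − 73·196 = 5856
m = 5856 > 0,  v_rel·d = 142 > 0  ⇒  inside

inside=yes margin=5856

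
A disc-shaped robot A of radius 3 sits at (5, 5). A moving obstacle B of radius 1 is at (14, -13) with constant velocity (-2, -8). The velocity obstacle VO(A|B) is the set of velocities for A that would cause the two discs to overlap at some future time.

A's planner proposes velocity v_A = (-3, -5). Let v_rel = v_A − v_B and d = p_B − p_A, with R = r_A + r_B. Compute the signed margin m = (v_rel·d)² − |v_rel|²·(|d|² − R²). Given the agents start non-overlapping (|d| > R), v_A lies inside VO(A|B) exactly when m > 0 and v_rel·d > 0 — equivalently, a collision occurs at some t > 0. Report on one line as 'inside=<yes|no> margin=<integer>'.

d = (9, -18),  |d|² = 405;  R = 3+1 = 4,  c = 405−4² = 389
v_rel = (-1, 3),  |v_rel|² = 10;  v_rel·d = (-1)·(9) + (3)·(-18) = -63
10·t² + 126·t + 389 = 0  ⇒  m = (-63)² − 10·389 = 79
m = 79 > 0,  v_rel·d = -63 < 0  ⇒  outside

inside=no margin=79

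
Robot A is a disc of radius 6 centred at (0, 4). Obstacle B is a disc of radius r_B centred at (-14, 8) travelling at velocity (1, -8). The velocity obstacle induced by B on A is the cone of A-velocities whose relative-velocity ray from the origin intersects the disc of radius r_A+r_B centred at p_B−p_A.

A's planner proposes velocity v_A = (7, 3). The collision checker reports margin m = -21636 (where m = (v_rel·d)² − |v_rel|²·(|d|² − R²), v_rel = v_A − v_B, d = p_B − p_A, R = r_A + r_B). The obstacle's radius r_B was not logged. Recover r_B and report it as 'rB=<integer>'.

m = -21636
d = (-14, 4);  v_rel = (6, 11),  |v_rel|² = 157
v_rel×d = (6)·(4) − (11)·(-14) = 178
since m = R²·157 − 178²:  R² = (31684 + -21636) / 157 = 64
R = √64 = 8  ⇒  r_B = 8 − 6 = 2

rB=2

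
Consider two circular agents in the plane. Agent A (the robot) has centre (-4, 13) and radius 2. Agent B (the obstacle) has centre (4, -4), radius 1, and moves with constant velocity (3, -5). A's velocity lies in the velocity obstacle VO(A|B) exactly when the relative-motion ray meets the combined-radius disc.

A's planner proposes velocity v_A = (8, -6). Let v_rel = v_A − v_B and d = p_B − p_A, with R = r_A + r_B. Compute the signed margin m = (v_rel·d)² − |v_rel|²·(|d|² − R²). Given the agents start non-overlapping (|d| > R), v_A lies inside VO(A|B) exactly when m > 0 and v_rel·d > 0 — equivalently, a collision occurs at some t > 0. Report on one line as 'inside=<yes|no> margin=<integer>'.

d = (8, -17),  |d|² = 353;  R = 2+1 = 3,  c = 353−3² = 344
v_rel = (5, -1),  |v_rel|² = 26;  v_rel·d = (5)·(8) + (-1)·(-17) = 57
26·t² − 114·t + 344 = 0  ⇒  m = 57² − 26·344 = -5695
m = -5695 < 0,  v_rel·d = 57 > 0  ⇒  outside

inside=no margin=-5695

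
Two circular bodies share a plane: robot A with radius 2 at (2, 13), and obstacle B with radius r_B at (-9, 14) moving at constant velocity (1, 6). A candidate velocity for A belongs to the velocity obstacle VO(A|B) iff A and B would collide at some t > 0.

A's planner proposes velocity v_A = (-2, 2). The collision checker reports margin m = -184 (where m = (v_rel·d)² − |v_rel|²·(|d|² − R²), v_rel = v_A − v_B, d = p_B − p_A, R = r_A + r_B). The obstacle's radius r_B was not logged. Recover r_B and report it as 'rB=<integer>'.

m = -184
d = (-11, 1);  v_rel = (-3, -4),  |v_rel|² = 25
v_rel×d = (-3)·(1) − (-4)·(-11) = -47
since m = R²·25 − (-47)²:  R² = (2209 + -184) / 25 = 81
R = √81 = 9  ⇒  r_B = 9 − 2 = 7

rB=7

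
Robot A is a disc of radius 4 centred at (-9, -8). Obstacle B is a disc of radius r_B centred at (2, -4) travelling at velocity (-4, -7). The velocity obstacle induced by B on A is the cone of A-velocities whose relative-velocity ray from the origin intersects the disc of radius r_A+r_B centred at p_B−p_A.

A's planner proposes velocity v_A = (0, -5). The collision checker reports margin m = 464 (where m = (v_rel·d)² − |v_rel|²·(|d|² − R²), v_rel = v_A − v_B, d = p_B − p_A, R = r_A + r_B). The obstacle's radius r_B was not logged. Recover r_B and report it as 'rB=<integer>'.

m = 464
d = (11, 4);  v_rel = (4, 2),  |v_rel|² = 20
v_rel×d = (4)·(4) − (2)·(11) = -6
since m = R²·20 − (-6)²:  R² = (36 + 464) / 20 = 25
R = √25 = 5  ⇒  r_B = 5 − 4 = 1

rB=1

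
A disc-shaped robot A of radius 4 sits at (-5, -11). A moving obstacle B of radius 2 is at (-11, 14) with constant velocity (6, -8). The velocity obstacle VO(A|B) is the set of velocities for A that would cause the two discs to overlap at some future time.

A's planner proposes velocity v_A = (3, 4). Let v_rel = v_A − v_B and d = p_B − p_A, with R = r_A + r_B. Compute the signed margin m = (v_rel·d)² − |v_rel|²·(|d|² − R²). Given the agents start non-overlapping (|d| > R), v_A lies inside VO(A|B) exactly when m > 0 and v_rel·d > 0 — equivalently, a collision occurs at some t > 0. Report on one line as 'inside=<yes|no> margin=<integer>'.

d = (-6, 25),  |d|² = 661;  R = 4+2 = 6,  c = 661−6² = 625
v_rel = (-3, 12),  |v_rel|² = 153;  v_rel·d = (-3)·(-6) + (12)·(25) = 318
153·t² − 636·t + 625 = 0  ⇒  m = 318² − 153·625 = 5499
m = 5499 > 0,  v_rel·d = 318 > 0  ⇒  inside

inside=yes margin=5499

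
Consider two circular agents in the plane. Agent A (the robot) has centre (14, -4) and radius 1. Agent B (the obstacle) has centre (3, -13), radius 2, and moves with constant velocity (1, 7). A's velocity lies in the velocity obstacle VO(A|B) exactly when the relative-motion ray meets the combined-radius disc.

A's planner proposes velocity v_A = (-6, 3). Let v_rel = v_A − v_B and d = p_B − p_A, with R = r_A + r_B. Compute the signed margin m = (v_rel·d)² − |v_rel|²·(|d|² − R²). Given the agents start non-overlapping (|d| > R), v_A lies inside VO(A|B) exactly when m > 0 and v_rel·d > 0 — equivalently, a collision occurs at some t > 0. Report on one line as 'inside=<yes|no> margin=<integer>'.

d = (-11, -9),  |d|² = 202;  R = 1+2 = 3,  c = 202−3² = 193
v_rel = (-7, -4),  |v_rel|² = 65;  v_rel·d = (-7)·(-11) + (-4)·(-9) = 113
65·t² − 226·t + 193 = 0  ⇒  m = 113² − 65·193 = 224
m = 224 > 0,  v_rel·d = 113 > 0  ⇒  inside

inside=yes margin=224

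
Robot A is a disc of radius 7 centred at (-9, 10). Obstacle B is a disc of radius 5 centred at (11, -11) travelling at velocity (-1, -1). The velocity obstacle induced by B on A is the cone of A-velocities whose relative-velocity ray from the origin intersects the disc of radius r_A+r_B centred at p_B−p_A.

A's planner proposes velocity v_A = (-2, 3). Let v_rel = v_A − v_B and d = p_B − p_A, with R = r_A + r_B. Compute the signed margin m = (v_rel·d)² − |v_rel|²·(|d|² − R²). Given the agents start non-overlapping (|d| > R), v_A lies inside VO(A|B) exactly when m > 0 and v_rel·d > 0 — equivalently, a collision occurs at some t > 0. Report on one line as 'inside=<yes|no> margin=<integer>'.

d = (20, -21),  |d|² = 841;  R = 7+5 = 12,  c = 841−12² = 697
v_rel = (-1, 4),  |v_rel|² = 17;  v_rel·d = (-1)·(20) + (4)·(-21) = -104
17·t² + 208·t + 697 = 0  ⇒  m = (-104)² − 17·697 = -1033
m = -1033 < 0,  v_rel·d = -104 < 0  ⇒  outside

inside=no margin=-1033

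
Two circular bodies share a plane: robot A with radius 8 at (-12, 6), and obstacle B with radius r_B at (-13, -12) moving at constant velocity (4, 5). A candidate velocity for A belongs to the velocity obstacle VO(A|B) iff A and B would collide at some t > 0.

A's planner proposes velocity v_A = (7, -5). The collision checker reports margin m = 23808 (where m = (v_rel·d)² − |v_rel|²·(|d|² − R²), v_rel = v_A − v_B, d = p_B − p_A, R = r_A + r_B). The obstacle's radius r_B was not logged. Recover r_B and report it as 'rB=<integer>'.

m = 23808
d = (-1, -18);  v_rel = (3, -10),  |v_rel|² = 109
v_rel×d = (3)·(-18) − (-10)·(-1) = -64
since m = R²·109 − (-64)²:  R² = (4096 + 23808) / 109 = 256
R = √256 = 16  ⇒  r_B = 16 − 8 = 8

rB=8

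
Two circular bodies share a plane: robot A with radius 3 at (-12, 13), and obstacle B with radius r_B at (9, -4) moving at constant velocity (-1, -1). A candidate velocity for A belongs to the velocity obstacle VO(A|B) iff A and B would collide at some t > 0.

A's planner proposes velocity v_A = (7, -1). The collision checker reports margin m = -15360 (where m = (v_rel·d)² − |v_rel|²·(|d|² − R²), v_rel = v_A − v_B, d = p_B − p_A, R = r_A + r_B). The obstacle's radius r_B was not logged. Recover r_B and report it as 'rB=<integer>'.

m = -15360
d = (21, -17);  v_rel = (8, 0),  |v_rel|² = 64
v_rel×d = (8)·(-17) − (0)·(21) = -136
since m = R²·64 − (-136)²:  R² = (18496 + -15360) / 64 = 49
R = √49 = 7  ⇒  r_B = 7 − 3 = 4

rB=4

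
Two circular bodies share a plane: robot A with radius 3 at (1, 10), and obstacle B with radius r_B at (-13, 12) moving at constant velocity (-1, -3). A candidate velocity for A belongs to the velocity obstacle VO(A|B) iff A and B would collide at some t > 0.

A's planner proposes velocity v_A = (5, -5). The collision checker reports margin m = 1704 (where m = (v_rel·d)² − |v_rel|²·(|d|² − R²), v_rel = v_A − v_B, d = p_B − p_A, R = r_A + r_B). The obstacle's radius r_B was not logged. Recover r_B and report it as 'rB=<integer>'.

m = 1704
d = (-14, 2);  v_rel = (6, -2),  |v_rel|² = 40
v_rel×d = (6)·(2) − (-2)·(-14) = -16
since m = R²·40 − (-16)²:  R² = (256 + 1704) / 40 = 49
R = √49 = 7  ⇒  r_B = 7 − 3 = 4

rB=4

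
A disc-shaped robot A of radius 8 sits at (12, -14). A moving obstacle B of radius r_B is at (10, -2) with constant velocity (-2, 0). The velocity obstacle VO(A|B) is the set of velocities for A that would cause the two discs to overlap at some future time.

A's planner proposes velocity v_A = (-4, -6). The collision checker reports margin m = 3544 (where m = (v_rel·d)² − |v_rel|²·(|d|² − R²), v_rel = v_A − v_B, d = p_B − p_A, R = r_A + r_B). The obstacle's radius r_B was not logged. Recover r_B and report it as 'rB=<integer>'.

m = 3544
d = (-2, 12);  v_rel = (-2, -6),  |v_rel|² = 40
v_rel×d = (-2)·(12) − (-6)·(-2) = -36
since m = R²·40 − (-36)²:  R² = (1296 + 3544) / 40 = 121
R = √121 = 11  ⇒  r_B = 11 − 8 = 3

rB=3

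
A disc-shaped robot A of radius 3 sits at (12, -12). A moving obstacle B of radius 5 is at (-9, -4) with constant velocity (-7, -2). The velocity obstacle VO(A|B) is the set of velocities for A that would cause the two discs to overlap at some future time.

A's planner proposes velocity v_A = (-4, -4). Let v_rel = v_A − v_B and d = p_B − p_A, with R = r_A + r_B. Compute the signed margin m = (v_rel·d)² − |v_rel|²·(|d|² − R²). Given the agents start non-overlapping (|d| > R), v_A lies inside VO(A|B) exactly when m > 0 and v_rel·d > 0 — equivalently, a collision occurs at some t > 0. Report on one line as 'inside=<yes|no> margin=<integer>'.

d = (-21, 8),  |d|² = 505;  R = 3+5 = 8,  c = 505−8² = 441
v_rel = (3, -2),  |v_rel|² = 13;  v_rel·d = (3)·(-21) + (-2)·(8) = -79
13·t² + 158·t + 441 = 0  ⇒  m = (-79)² − 13·441 = 508
m = 508 > 0,  v_rel·d = -79 < 0  ⇒  outside

inside=no margin=508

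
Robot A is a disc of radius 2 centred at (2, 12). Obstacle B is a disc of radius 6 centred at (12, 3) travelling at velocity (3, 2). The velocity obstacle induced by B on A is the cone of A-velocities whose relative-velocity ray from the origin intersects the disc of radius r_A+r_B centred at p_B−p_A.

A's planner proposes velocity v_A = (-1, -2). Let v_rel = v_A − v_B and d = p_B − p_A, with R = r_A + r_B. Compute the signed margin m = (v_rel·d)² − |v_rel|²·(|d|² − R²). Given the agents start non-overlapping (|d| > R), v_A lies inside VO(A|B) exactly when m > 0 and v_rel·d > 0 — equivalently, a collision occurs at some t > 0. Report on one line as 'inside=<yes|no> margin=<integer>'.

d = (10, -9),  |d|² = 181;  R = 2+6 = 8,  c = 181−8² = 117
v_rel = (-4, -4),  |v_rel|² = 32;  v_rel·d = (-4)·(10) + (-4)·(-9) = -4
32·t² + 8·t + 117 = 0  ⇒  m = (-4)² − 32·117 = -3728
m = -3728 < 0,  v_rel·d = -4 < 0  ⇒  outside

inside=no margin=-3728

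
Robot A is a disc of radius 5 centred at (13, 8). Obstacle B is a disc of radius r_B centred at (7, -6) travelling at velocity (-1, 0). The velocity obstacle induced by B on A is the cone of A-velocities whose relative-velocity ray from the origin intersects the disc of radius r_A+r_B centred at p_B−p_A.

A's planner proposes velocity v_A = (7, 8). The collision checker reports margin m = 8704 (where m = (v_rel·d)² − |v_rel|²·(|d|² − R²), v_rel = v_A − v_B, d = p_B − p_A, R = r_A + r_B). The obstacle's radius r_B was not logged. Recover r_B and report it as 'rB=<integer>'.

m = 8704
d = (-6, -14);  v_rel = (8, 8),  |v_rel|² = 128
v_rel×d = (8)·(-14) − (8)·(-6) = -64
since m = R²·128 − (-64)²:  R² = (4096 + 8704) / 128 = 100
R = √100 = 10  ⇒  r_B = 10 − 5 = 5

rB=5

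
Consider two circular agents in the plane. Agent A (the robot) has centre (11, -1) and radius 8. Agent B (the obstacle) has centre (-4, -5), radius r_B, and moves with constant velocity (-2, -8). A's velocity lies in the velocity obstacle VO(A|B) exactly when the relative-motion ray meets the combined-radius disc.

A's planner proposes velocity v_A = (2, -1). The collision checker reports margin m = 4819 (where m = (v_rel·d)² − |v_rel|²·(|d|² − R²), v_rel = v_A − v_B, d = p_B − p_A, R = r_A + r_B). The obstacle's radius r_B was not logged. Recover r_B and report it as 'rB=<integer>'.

m = 4819
d = (-15, -4);  v_rel = (4, 7),  |v_rel|² = 65
v_rel×d = (4)·(-4) − (7)·(-15) = 89
since m = R²·65 − 89²:  R² = (7921 + 4819) / 65 = 196
R = √196 = 14  ⇒  r_B = 14 − 8 = 6

rB=6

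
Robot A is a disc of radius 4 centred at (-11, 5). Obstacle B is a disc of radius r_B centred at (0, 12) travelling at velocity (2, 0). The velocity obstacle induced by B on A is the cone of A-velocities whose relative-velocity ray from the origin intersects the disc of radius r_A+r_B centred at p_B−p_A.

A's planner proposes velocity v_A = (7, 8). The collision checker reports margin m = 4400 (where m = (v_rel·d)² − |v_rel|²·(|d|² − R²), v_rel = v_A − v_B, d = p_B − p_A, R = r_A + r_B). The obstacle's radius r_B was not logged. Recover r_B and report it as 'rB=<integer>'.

m = 4400
d = (11, 7);  v_rel = (5, 8),  |v_rel|² = 89
v_rel×d = (5)·(7) − (8)·(11) = -53
since m = R²·89 − (-53)²:  R² = (2809 + 4400) / 89 = 81
R = √81 = 9  ⇒  r_B = 9 − 4 = 5

rB=5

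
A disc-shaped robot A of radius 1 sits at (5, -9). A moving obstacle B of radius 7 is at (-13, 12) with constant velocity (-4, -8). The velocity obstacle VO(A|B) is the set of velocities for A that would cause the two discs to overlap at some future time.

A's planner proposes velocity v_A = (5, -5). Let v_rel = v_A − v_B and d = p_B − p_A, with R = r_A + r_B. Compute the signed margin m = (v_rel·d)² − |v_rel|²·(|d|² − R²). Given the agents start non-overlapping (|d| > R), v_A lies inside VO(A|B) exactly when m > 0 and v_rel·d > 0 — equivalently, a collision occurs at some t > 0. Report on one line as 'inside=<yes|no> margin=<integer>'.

d = (-18, 21),  |d|² = 765;  R = 1+7 = 8,  c = 765−8² = 701
v_rel = (9, 3),  |v_rel|² = 90;  v_rel·d = (9)·(-18) + (3)·(21) = -99
90·t² + 198·t + 701 = 0  ⇒  m = (-99)² − 90·701 = -53289
m = -53289 < 0,  v_rel·d = -99 < 0  ⇒  outside

inside=no margin=-53289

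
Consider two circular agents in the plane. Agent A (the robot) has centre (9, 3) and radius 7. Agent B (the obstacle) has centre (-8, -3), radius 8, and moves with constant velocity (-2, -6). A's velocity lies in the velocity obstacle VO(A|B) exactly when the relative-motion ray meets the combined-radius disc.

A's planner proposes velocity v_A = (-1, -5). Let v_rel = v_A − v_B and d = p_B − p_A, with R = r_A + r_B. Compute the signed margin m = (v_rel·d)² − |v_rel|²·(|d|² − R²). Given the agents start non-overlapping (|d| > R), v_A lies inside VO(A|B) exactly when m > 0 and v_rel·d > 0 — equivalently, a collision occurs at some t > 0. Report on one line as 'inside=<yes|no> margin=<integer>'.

d = (-17, -6),  |d|² = 325;  R = 7+8 = 15,  c = 325−15² = 100
v_rel = (1, 1),  |v_rel|² = 2;  v_rel·d = (1)·(-17) + (1)·(-6) = -23
2·t² + 46·t + 100 = 0  ⇒  m = (-23)² − 2·100 = 329
m = 329 > 0,  v_rel·d = -23 < 0  ⇒  outside

inside=no margin=329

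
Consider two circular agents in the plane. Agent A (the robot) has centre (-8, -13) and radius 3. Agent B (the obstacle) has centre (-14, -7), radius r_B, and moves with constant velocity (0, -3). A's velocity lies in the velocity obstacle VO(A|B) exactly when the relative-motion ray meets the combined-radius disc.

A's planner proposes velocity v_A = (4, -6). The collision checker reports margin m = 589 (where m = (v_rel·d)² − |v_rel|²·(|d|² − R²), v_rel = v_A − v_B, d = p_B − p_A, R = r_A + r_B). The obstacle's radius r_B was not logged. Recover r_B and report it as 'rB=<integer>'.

m = 589
d = (-6, 6);  v_rel = (4, -3),  |v_rel|² = 25
v_rel×d = (4)·(6) − (-3)·(-6) = 6
since m = R²·25 − 6²:  R² = (36 + 589) / 25 = 25
R = √25 = 5  ⇒  r_B = 5 − 3 = 2

rB=2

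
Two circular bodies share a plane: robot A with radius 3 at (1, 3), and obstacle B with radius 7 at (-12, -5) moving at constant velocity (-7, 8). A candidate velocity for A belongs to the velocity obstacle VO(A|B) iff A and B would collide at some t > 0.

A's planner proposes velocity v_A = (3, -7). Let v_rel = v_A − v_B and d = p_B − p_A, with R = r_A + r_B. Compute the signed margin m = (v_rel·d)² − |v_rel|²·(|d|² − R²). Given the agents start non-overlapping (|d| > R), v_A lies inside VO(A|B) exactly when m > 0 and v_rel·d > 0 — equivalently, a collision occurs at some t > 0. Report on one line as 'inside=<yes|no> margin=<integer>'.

d = (-13, -8),  |d|² = 233;  R = 3+7 = 10,  c = 233−10² = 133
v_rel = (10, -15),  |v_rel|² = 325;  v_rel·d = (10)·(-13) + (-15)·(-8) = -10
325·t² + 20·t + 133 = 0  ⇒  m = (-10)² − 325·133 = -43125
m = -43125 < 0,  v_rel·d = -10 < 0  ⇒  outside

inside=no margin=-43125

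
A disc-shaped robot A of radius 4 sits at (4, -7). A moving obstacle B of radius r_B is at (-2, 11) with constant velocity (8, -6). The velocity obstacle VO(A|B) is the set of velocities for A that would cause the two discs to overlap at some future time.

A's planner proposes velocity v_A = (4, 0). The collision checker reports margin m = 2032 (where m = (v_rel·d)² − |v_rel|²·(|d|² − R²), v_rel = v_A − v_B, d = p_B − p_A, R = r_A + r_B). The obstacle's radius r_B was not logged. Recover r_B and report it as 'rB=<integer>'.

m = 2032
d = (-6, 18);  v_rel = (-4, 6),  |v_rel|² = 52
v_rel×d = (-4)·(18) − (6)·(-6) = -36
since m = R²·52 − (-36)²:  R² = (1296 + 2032) / 52 = 64
R = √64 = 8  ⇒  r_B = 8 − 4 = 4

rB=4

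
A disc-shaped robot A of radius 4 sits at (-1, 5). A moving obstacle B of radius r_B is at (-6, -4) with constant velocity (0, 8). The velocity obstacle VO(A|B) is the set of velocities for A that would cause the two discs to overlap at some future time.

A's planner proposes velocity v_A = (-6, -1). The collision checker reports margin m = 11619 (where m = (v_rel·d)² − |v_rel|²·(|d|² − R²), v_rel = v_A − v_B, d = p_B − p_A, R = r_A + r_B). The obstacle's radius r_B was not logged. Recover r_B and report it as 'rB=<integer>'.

m = 11619
d = (-5, -9);  v_rel = (-6, -9),  |v_rel|² = 117
v_rel×d = (-6)·(-9) − (-9)·(-5) = 9
since m = R²·117 − 9²:  R² = (81 + 11619) / 117 = 100
R = √100 = 10  ⇒  r_B = 10 − 4 = 6

rB=6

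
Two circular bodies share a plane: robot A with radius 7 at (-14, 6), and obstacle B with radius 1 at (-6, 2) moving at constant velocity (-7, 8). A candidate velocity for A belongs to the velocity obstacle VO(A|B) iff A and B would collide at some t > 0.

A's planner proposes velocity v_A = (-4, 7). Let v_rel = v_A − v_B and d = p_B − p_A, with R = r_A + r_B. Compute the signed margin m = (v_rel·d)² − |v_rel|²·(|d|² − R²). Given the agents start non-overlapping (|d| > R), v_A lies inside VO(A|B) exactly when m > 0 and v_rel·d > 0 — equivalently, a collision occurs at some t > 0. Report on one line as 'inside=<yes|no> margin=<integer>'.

d = (8, -4),  |d|² = 80;  R = 7+1 = 8,  c = 80−8² = 16
v_rel = (3, -1),  |v_rel|² = 10;  v_rel·d = (3)·(8) + (-1)·(-4) = 28
10·t² − 56·t + 16 = 0  ⇒  m = 28² − 10·16 = 624
m = 624 > 0,  v_rel·d = 28 > 0  ⇒  inside

inside=yes margin=624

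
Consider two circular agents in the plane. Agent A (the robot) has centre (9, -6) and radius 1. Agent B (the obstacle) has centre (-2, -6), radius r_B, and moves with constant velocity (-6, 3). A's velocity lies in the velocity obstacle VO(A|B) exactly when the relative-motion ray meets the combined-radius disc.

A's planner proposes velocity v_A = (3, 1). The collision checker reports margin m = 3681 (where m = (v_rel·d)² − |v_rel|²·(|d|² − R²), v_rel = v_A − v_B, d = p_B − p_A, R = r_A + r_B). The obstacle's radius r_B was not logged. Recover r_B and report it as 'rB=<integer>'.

m = 3681
d = (-11, 0);  v_rel = (9, -2),  |v_rel|² = 85
v_rel×d = (9)·(0) − (-2)·(-11) = -22
since m = R²·85 − (-22)²:  R² = (484 + 3681) / 85 = 49
R = √49 = 7  ⇒  r_B = 7 − 1 = 6

rB=6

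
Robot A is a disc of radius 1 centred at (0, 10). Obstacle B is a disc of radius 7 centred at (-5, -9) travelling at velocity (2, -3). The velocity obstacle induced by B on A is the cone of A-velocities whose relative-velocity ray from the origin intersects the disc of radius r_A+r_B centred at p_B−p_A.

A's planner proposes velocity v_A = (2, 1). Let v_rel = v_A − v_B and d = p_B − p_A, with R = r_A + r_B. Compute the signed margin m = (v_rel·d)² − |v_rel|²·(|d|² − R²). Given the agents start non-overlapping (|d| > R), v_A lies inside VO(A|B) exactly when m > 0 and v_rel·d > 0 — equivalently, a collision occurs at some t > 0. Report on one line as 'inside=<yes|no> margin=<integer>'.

d = (-5, -19),  |d|² = 386;  R = 1+7 = 8,  c = 386−8² = 322
v_rel = (0, 4),  |v_rel|² = 16;  v_rel·d = (0)·(-5) + (4)·(-19) = -76
16·t² + 152·t + 322 = 0  ⇒  m = (-76)² − 16·322 = 624
m = 624 > 0,  v_rel·d = -76 < 0  ⇒  outside

inside=no margin=624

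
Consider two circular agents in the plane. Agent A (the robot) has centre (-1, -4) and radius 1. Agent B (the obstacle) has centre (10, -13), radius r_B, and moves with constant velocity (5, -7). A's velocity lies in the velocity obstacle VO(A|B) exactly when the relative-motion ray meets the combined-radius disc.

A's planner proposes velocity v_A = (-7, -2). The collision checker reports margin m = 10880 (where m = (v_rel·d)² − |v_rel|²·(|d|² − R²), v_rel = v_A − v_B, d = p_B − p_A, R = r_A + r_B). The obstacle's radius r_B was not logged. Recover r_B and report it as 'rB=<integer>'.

m = 10880
d = (11, -9);  v_rel = (-12, 5),  |v_rel|² = 169
v_rel×d = (-12)·(-9) − (5)·(11) = 53
since m = R²·169 − 53²:  R² = (2809 + 10880) / 169 = 81
R = √81 = 9  ⇒  r_B = 9 − 1 = 8

rB=8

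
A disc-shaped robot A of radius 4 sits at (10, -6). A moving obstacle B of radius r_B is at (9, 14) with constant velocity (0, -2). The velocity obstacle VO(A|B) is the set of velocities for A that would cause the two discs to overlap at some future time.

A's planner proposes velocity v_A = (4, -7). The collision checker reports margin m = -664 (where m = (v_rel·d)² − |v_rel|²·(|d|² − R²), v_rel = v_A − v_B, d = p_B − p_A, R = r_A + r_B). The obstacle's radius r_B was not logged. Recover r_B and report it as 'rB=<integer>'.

m = -664
d = (-1, 20);  v_rel = (4, -5),  |v_rel|² = 41
v_rel×d = (4)·(20) − (-5)·(-1) = 75
since m = R²·41 − 75²:  R² = (5625 + -664) / 41 = 121
R = √121 = 11  ⇒  r_B = 11 − 4 = 7

rB=7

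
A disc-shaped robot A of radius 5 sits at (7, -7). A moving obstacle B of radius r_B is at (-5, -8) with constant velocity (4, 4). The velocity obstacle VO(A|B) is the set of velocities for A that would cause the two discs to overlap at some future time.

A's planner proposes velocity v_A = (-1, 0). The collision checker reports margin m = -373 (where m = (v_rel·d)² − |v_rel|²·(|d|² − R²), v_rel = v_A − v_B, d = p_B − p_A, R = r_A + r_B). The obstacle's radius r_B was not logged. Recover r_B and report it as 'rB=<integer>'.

m = -373
d = (-12, -1);  v_rel = (-5, -4),  |v_rel|² = 41
v_rel×d = (-5)·(-1) − (-4)·(-12) = -43
since m = R²·41 − (-43)²:  R² = (1849 + -373) / 41 = 36
R = √36 = 6  ⇒  r_B = 6 − 5 = 1

rB=1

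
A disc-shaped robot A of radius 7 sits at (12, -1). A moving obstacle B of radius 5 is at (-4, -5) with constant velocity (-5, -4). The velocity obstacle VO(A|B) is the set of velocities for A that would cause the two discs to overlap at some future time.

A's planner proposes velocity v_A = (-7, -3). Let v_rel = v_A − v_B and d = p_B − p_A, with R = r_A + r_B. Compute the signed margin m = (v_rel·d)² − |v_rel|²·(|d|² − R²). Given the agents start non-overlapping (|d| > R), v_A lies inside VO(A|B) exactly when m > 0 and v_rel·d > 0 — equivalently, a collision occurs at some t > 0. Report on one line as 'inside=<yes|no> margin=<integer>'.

d = (-16, -4),  |d|² = 272;  R = 7+5 = 12,  c = 272−12² = 128
v_rel = (-2, 1),  |v_rel|² = 5;  v_rel·d = (-2)·(-16) + (1)·(-4) = 28
5·t² − 56·t + 128 = 0  ⇒  m = 28² − 5·128 = 144
m = 144 > 0,  v_rel·d = 28 > 0  ⇒  inside

inside=yes margin=144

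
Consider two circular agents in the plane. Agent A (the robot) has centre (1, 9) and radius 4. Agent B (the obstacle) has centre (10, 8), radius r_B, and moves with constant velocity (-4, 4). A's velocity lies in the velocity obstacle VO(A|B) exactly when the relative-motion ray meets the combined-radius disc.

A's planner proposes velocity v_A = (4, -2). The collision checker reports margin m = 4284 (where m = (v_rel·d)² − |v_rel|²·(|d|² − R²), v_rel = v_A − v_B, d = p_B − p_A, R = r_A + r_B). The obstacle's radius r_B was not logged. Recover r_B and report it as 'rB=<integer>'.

m = 4284
d = (9, -1);  v_rel = (8, -6),  |v_rel|² = 100
v_rel×d = (8)·(-1) − (-6)·(9) = 46
since m = R²·100 − 46²:  R² = (2116 + 4284) / 100 = 64
R = √64 = 8  ⇒  r_B = 8 − 4 = 4

rB=4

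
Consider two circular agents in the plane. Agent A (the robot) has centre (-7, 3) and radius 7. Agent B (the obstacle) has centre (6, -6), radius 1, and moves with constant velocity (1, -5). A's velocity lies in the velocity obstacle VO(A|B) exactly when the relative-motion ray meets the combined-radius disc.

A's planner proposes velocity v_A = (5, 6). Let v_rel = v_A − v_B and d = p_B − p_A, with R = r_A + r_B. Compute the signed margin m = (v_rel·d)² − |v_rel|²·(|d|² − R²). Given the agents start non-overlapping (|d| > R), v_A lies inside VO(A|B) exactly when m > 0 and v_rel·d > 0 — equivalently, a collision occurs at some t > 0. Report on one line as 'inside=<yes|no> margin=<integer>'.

d = (13, -9),  |d|² = 250;  R = 7+1 = 8,  c = 250−8² = 186
v_rel = (4, 11),  |v_rel|² = 137;  v_rel·d = (4)·(13) + (11)·(-9) = -47
137·t² + 94·t + 186 = 0  ⇒  m = (-47)² − 137·186 = -23273
m = -23273 < 0,  v_rel·d = -47 < 0  ⇒  outside

inside=no margin=-23273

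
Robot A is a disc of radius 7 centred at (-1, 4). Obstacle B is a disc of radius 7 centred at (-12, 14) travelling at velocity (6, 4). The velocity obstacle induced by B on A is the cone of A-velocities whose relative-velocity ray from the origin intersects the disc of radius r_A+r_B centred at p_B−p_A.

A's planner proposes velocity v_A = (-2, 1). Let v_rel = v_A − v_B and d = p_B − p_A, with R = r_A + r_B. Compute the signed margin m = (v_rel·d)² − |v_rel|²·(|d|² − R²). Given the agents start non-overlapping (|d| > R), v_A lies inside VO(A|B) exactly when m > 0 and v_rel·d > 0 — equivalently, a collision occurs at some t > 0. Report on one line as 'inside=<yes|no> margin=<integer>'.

d = (-11, 10),  |d|² = 221;  R = 7+7 = 14,  c = 221−14² = 25
v_rel = (-8, -3),  |v_rel|² = 73;  v_rel·d = (-8)·(-11) + (-3)·(10) = 58
73·t² − 116·t + 25 = 0  ⇒  m = 58² − 73·25 = 1539
m = 1539 > 0,  v_rel·d = 58 > 0  ⇒  inside

inside=yes margin=1539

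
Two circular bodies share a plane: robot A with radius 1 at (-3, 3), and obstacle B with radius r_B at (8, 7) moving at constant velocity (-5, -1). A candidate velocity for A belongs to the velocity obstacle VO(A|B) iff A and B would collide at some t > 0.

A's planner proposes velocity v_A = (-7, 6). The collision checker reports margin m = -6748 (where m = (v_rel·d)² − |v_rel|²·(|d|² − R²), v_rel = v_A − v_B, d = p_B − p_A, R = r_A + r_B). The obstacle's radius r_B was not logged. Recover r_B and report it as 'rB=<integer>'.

m = -6748
d = (11, 4);  v_rel = (-2, 7),  |v_rel|² = 53
v_rel×d = (-2)·(4) − (7)·(11) = -85
since m = R²·53 − (-85)²:  R² = (7225 + -6748) / 53 = 9
R = √9 = 3  ⇒  r_B = 3 − 1 = 2

rB=2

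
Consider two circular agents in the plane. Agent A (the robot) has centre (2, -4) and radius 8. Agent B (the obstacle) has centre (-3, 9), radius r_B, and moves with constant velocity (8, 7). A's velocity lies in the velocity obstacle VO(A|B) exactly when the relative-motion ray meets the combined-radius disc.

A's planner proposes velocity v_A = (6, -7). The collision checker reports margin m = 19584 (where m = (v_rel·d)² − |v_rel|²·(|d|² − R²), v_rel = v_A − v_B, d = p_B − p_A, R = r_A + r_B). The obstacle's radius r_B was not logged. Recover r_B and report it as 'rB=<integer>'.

m = 19584
d = (-5, 13);  v_rel = (-2, -14),  |v_rel|² = 200
v_rel×d = (-2)·(13) − (-14)·(-5) = -96
since m = R²·200 − (-96)²:  R² = (9216 + 19584) / 200 = 144
R = √144 = 12  ⇒  r_B = 12 − 8 = 4

rB=4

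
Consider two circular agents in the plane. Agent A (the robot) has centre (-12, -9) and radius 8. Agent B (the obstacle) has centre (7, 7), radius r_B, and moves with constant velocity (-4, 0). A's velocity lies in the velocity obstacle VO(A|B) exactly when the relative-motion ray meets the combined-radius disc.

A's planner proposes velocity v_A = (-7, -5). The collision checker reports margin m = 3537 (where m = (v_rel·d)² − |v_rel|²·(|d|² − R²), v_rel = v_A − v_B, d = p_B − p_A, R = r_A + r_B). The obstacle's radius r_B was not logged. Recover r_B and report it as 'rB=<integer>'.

m = 3537
d = (19, 16);  v_rel = (-3, -5),  |v_rel|² = 34
v_rel×d = (-3)·(16) − (-5)·(19) = 47
since m = R²·34 − 47²:  R² = (2209 + 3537) / 34 = 169
R = √169 = 13  ⇒  r_B = 13 − 8 = 5

rB=5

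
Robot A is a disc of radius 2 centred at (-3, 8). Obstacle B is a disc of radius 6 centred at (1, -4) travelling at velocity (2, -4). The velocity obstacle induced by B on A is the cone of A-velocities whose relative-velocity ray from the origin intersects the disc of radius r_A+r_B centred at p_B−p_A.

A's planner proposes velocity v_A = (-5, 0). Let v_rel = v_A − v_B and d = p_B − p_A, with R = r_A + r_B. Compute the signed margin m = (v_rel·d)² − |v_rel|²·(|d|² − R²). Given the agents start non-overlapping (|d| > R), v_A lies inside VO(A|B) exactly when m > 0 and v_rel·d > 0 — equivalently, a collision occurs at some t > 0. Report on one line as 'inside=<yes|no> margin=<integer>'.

d = (4, -12),  |d|² = 160;  R = 2+6 = 8,  c = 160−8² = 96
v_rel = (-7, 4),  |v_rel|² = 65;  v_rel·d = (-7)·(4) + (4)·(-12) = -76
65·t² + 152·t + 96 = 0  ⇒  m = (-76)² − 65·96 = -464
m = -464 < 0,  v_rel·d = -76 < 0  ⇒  outside

inside=no margin=-464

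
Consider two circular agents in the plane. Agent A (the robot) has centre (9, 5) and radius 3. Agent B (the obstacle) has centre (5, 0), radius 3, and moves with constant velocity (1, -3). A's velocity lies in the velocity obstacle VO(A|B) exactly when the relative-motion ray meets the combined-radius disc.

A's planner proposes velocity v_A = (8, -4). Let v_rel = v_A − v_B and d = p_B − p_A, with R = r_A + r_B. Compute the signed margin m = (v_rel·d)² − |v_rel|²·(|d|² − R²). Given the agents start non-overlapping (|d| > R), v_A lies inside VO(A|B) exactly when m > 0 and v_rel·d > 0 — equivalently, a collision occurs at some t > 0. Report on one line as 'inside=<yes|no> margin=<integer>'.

d = (-4, -5),  |d|² = 41;  R = 3+3 = 6,  c = 41−6² = 5
v_rel = (7, -1),  |v_rel|² = 50;  v_rel·d = (7)·(-4) + (-1)·(-5) = -23
50·t² + 46·t + 5 = 0  ⇒  m = (-23)² − 50·5 = 279
m = 279 > 0,  v_rel·d = -23 < 0  ⇒  outside

inside=no margin=279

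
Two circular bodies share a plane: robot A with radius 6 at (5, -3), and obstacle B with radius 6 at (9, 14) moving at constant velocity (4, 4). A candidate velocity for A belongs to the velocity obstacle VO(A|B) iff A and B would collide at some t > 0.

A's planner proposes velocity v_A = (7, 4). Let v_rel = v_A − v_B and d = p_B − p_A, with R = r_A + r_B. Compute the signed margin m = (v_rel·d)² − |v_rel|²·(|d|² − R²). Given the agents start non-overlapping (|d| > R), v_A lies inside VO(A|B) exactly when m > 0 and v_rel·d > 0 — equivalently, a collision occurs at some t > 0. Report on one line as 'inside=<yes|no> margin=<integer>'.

d = (4, 17),  |d|² = 305;  R = 6+6 = 12,  c = 305−12² = 161
v_rel = (3, 0),  |v_rel|² = 9;  v_rel·d = (3)·(4) + (0)·(17) = 12
9·t² − 24·t + 161 = 0  ⇒  m = 12² − 9·161 = -1305
m = -1305 < 0,  v_rel·d = 12 > 0  ⇒  outside

inside=no margin=-1305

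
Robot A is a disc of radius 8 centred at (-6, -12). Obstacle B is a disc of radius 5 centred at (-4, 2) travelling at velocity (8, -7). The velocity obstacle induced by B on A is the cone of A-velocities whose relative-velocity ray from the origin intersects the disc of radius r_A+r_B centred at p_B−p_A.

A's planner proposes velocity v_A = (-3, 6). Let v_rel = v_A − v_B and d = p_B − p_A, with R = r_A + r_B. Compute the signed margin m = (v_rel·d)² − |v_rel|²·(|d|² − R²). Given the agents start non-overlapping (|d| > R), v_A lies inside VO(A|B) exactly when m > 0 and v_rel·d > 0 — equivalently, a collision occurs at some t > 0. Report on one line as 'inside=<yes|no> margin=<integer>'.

d = (2, 14),  |d|² = 200;  R = 8+5 = 13,  c = 200−13² = 31
v_rel = (-11, 13),  |v_rel|² = 290;  v_rel·d = (-11)·(2) + (13)·(14) = 160
290·t² − 320·t + 31 = 0  ⇒  m = 160² − 290·31 = 16610
m = 16610 > 0,  v_rel·d = 160 > 0  ⇒  inside

inside=yes margin=16610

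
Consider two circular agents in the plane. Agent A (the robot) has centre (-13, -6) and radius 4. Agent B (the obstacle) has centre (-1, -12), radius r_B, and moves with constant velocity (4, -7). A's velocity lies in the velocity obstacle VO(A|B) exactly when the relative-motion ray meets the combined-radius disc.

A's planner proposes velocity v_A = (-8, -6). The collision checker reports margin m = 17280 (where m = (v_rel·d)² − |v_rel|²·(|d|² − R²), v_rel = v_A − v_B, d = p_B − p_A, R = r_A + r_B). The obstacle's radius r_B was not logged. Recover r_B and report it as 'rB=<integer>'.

m = 17280
d = (12, -6);  v_rel = (-12, 1),  |v_rel|² = 145
v_rel×d = (-12)·(-6) − (1)·(12) = 60
since m = R²·145 − 60²:  R² = (3600 + 17280) / 145 = 144
R = √144 = 12  ⇒  r_B = 12 − 4 = 8

rB=8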